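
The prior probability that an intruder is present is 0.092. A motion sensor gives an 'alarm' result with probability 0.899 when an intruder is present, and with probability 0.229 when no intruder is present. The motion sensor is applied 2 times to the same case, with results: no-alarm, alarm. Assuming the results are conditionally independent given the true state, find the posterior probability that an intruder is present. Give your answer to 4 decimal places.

With H the event that an intruder is present, the joint likelihood of the observed sequence is P(data|H) = 0.101·0.899 = 0.090799 and P(data|¬H) = 0.771·0.229 = 0.17656.
Bayes: P(H|data) = 0.092·0.090799 / (0.092·0.090799 + 0.908·0.17656) = 0.0083535/0.16867 = 0.0495.

Posterior P(H) ≈ 0.0495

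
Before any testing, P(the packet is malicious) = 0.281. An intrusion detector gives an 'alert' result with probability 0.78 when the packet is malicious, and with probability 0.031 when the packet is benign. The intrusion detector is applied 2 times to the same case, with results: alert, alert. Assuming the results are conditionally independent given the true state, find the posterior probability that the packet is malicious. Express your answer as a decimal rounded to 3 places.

Let H be the event that the packet is malicious; start with P(H) = 0.281. P('alert'|H) = 0.78, P('alert'|¬H) = 0.031.
Update on result 1 ('alert'): P(H) ← 0.78·0.2810 / (0.78·0.2810 + 0.031·0.7190) = 0.21918/0.24147 = 0.9077.
Update on result 2 ('alert'): P(H) ← 0.78·0.9077 / (0.78·0.9077 + 0.031·0.0923) = 0.70800/0.71086 = 0.9960.

Posterior P(H) ≈ 0.996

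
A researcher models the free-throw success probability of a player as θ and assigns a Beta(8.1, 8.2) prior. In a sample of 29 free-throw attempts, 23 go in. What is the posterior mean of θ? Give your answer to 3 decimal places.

The binomial likelihood is conjugate to the Beta prior: with 23 successes and 6 failures, the posterior is Beta(8.1+23, 8.2+6) = Beta(31.1, 14.2).
E[θ | data] = 31.1/(31.1+14.2) = 0.687.

Posterior mean ≈ 0.687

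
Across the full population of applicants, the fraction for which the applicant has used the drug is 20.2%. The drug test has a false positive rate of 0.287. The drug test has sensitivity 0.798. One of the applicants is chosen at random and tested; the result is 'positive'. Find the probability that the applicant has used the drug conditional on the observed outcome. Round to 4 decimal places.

Write H for 'the applicant has used the drug'. Prior odds H:¬H = 0.202/0.798 = 0.25313. For the 'positive' outcome, the likelihood ratio is 0.798/0.287 = 2.7805.
Posterior odds = 0.25313 × 2.7805 = 0.70383, so P(H|E) = 0.70383/(1+0.70383) = 0.4131.

P(H | E) ≈ 0.4131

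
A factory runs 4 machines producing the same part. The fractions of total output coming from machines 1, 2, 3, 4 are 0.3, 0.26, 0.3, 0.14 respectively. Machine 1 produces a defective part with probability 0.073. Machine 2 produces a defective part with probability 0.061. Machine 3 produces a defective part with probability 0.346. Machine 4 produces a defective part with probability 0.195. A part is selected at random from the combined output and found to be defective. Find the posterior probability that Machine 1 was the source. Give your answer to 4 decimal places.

Posterior probability ≈ 0.1297

P(defective|M1) = 0.073; P(defective|M2) = 0.061; P(defective|M3) = 0.346; P(defective|M4) = 0.195.
Prior × likelihood for each source: 0.3·0.073=0.02190, 0.26·0.061=0.01586, 0.3·0.346=0.1038, 0.14·0.195=0.02730. Summing gives P(defective) = 0.16886.
P(Machine 1 | defective) = 0.02190 / 0.16886 = 0.1297.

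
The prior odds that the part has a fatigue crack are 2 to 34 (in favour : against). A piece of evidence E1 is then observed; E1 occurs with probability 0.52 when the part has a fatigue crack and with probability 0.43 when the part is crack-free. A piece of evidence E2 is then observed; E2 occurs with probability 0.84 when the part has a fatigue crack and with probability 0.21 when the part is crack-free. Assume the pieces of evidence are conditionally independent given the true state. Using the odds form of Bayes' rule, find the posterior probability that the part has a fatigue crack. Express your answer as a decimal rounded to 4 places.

Prior odds = 2/34 = 0.058824.
Likelihood ratio for E1 = 0.52/0.43 = 1.2093.
Likelihood ratio for E2 = 0.84/0.21 = 4.0000.
Posterior odds = prior odds × LR₁ × LR₂ = 0.28454.
Posterior probability = odds/(1+odds) = 0.28454/1.2845 = 0.2215.

Posterior probability ≈ 0.2215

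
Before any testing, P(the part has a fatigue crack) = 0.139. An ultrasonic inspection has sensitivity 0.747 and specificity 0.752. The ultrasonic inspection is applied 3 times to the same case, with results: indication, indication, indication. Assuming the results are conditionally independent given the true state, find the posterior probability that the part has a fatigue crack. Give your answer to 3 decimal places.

Let H be the event that the part has a fatigue crack; start with P(H) = 0.139. P('indication'|H) = 0.747, P('indication'|¬H) = 0.248.
Update on result 1 ('indication'): P(H) ← 0.747·0.1390 / (0.747·0.1390 + 0.248·0.8610) = 0.10383/0.31736 = 0.3272.
Update on result 2 ('indication'): P(H) ← 0.747·0.3272 / (0.747·0.3272 + 0.248·0.6728) = 0.24440/0.41126 = 0.5943.
Update on result 3 ('indication'): P(H) ← 0.747·0.5943 / (0.747·0.5943 + 0.248·0.4057) = 0.44392/0.54454 = 0.8152.

Posterior P(H) ≈ 0.815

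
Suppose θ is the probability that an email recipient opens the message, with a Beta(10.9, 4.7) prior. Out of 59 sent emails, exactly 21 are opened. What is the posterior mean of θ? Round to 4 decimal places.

Posterior mean ≈ 0.4276

The binomial likelihood is conjugate to the Beta prior: with 21 successes and 38 failures, the posterior is Beta(10.9+21, 4.7+38) = Beta(31.9, 42.7).
E[θ | data] = 31.9/(31.9+42.7) = 0.4276.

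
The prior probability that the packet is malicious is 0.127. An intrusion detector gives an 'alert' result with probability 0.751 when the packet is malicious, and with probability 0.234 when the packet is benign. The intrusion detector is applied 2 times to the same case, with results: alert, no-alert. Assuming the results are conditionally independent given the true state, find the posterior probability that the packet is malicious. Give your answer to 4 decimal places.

Posterior P(H) ≈ 0.1318

Let H be the event that the packet is malicious; start with P(H) = 0.127. P('alert'|H) = 0.751, P('alert'|¬H) = 0.234.
Update on result 1 ('alert'): P(H) ← 0.751·0.1270 / (0.751·0.1270 + 0.234·0.8730) = 0.095377/0.29966 = 0.3183.
Update on result 2 ('no-alert'): P(H) ← 0.249·0.3183 / (0.249·0.3183 + 0.766·0.6817) = 0.079253/0.60145 = 0.1318.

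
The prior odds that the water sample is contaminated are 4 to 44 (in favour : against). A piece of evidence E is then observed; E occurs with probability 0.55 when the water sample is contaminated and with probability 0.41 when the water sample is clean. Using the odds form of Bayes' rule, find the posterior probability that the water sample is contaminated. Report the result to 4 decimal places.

Prior odds = 4/44 = 0.090909.
Likelihood ratio for E = 0.55/0.41 = 1.3415.
Posterior odds = prior odds × LR = 0.12195.
Posterior probability = odds/(1+odds) = 0.12195/1.1220 = 0.1087.

Posterior probability ≈ 0.1087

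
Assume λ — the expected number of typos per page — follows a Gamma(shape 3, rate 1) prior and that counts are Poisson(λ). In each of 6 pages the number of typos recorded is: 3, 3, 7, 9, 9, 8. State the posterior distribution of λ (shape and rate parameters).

Total count ∑xᵢ = 39 over n = 6 pages.
Gamma is conjugate to the Poisson likelihood: posterior is Gamma(shape = 3+39 = 42, rate = 1+6 = 7).

Posterior: Gamma(shape=42, rate=7)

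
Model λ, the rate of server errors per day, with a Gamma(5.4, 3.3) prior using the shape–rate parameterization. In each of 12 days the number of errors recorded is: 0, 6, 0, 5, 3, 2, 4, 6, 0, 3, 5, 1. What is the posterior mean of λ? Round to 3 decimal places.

Posterior mean ≈ 2.641

The Poisson likelihood adds the total count to the shape and the number of exposure periods to the rate. Here ∑xᵢ = 35 and n = 12, so shape 5.4→40.4 and rate 3.3→15.3.
Posterior mean = shape/rate = 40.4/15.3 = 2.641.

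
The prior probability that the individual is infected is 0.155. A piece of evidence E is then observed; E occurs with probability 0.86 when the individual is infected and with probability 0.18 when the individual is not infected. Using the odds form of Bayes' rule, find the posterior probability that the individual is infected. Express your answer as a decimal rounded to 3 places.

Prior odds = 0.155/(1−0.155) = 0.18343. In log-odds, ln(0.18343) = -1.6959.
Add log likelihood ratio: ln(4.7778) = 1.5640.
Posterior log-odds = -0.13194, so posterior odds = exp(-0.13194) = 0.87640. Converting, P(H|E) = 0.87640/1.8764 = 0.467.

Posterior probability ≈ 0.467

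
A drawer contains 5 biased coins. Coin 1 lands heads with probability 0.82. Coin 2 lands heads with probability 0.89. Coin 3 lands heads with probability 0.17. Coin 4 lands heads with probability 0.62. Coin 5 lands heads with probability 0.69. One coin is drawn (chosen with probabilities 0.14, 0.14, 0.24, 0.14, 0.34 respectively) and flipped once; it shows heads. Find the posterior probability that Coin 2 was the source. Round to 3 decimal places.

Posterior probability ≈ 0.207

P(heads|C1) = 0.82; P(heads|C2) = 0.89; P(heads|C3) = 0.17; P(heads|C4) = 0.62; P(heads|C5) = 0.69.
Prior × likelihood for each source: 0.14·0.82=0.1148, 0.14·0.89=0.1246, 0.24·0.17=0.04080, 0.14·0.62=0.08680, 0.34·0.69=0.2346. Summing gives P(heads) = 0.60160.
P(Coin 2 | heads) = 0.1246 / 0.60160 = 0.207.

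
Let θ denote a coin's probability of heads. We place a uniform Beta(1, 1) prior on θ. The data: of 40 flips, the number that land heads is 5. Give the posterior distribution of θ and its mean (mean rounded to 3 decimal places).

The binomial likelihood is conjugate to the Beta prior: with 5 successes and 35 failures, the posterior is Beta(1+5, 1+35) = Beta(6, 36).
Posterior mean = α/(α+β) = 6/42 = 0.143.

Posterior: Beta(6, 36); mean ≈ 0.143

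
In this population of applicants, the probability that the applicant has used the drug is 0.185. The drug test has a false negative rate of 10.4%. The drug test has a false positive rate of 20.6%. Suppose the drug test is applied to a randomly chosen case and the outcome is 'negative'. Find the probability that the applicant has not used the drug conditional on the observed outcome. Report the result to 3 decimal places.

P(¬H | E) ≈ 0.971

Write H for 'the applicant has used the drug'. Prior odds H:¬H = 0.185/0.815 = 0.22699. For the 'negative' outcome, the likelihood ratio is 0.104/0.794 = 0.13098.
Posterior odds = 0.22699 × 0.13098 = 0.029732, so P(H|E) = 0.029732/(1+0.029732) = 0.029. Then P(¬H|E) = 1 − 0.029 = 0.971.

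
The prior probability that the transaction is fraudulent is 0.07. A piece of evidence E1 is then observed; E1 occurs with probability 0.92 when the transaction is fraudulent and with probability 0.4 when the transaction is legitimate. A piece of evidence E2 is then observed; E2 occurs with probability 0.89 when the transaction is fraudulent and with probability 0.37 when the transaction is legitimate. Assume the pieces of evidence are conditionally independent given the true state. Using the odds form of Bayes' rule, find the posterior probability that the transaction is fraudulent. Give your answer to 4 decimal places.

Prior odds = 0.07/(1−0.07) = 0.075269. In log-odds, ln(0.075269) = -2.5867.
Add log likelihood ratios: ln(2.3000) + ln(2.4054) = 1.7106.
Posterior log-odds = -0.87606, so posterior odds = exp(-0.87606) = 0.41642. Converting, P(H|E) = 0.41642/1.4164 = 0.2940.

Posterior probability ≈ 0.2940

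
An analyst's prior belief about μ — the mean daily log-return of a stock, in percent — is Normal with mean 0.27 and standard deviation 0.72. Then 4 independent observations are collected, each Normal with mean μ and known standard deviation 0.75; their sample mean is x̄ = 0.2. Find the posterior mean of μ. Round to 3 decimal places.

Prior precision 1/τ₀² = 1/0.72² = 1.92901; data precision n/σ² = 4/0.75² = 7.11111.
Posterior precision = 1.92901 + 7.11111 = 9.04012.
Posterior mean = (1.92901·0.27 + 7.11111·0.2) / 9.04012 = 0.215.

Posterior mean ≈ 0.215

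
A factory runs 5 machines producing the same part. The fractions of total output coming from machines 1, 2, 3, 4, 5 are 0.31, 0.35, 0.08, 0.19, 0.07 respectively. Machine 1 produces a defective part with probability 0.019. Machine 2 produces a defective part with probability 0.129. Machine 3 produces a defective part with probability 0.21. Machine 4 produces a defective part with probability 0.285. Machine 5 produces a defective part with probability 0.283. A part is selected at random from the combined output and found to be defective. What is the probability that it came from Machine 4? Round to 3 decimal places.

Posterior probability ≈ 0.382

Tabulate prior·likelihood by source: [1] prior 0.31, lik 0.019, product 0.005890; [2] prior 0.35, lik 0.129, product 0.04515; [3] prior 0.08, lik 0.21, product 0.01680; [4] prior 0.19, lik 0.285, product 0.05415; [5] prior 0.07, lik 0.283, product 0.01981.
Normalizing constant = 0.14180; the posterior for Machine 4 is its product over the sum, 0.05415/0.14180 = 0.382.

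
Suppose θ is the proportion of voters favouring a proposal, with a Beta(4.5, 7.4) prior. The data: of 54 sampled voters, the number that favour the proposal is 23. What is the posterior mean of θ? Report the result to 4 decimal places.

Observing 23 successes and 31 failures updates Beta(4.5, 7.4) by adding the success and failure counts to the two shape parameters: α = 4.5+23 = 27.5, β = 7.4+31 = 38.4.
E[θ | data] = 27.5/(27.5+38.4) = 0.4173.

Posterior mean ≈ 0.4173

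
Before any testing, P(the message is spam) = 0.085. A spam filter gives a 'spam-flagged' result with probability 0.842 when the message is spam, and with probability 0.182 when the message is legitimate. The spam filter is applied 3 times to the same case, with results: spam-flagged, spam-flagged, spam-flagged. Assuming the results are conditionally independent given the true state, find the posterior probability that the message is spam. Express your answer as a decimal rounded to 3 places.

Let H be the event that the message is spam; start with P(H) = 0.085. P('spam-flagged'|H) = 0.842, P('spam-flagged'|¬H) = 0.182.
Update on result 1 ('spam-flagged'): P(H) ← 0.842·0.0850 / (0.842·0.0850 + 0.182·0.9150) = 0.071570/0.23810 = 0.3006.
Update on result 2 ('spam-flagged'): P(H) ← 0.842·0.3006 / (0.842·0.3006 + 0.182·0.6994) = 0.25310/0.38039 = 0.6654.
Update on result 3 ('spam-flagged'): P(H) ← 0.842·0.6654 / (0.842·0.6654 + 0.182·0.3346) = 0.56023/0.62114 = 0.9019.

Posterior P(H) ≈ 0.902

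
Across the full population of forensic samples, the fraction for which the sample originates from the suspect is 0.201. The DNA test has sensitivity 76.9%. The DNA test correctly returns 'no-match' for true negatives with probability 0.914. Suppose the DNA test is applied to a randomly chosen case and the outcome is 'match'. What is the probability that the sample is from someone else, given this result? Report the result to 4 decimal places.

P(¬H | E) ≈ 0.3077

Write H for 'the sample originates from the suspect'. Prior odds H:¬H = 0.201/0.799 = 0.25156. For the 'match' outcome, the likelihood ratio is 0.769/0.086 = 8.9419.
Posterior odds = 0.25156 × 8.9419 = 2.2495, so P(H|E) = 2.2495/(1+2.2495) = 0.6923. Then P(¬H|E) = 1 − 0.6923 = 0.3077.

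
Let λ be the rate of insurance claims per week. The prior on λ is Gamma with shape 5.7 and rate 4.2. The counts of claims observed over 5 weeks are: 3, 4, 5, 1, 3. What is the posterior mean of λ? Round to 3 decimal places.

Posterior mean ≈ 2.359

Total count ∑xᵢ = 16 over n = 5 weeks.
Gamma is conjugate to the Poisson likelihood: posterior is Gamma(shape = 5.7+16 = 21.7, rate = 4.2+5 = 9.2).
E[λ | data] = 21.7/9.2 = 2.359.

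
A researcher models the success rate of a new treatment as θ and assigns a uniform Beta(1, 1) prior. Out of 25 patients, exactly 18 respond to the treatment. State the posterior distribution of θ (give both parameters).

Posterior: Beta(19, 8)

Observing 18 successes and 7 failures updates Beta(1, 1) by adding the success and failure counts to the two shape parameters: α = 1+18 = 19, β = 1+7 = 8.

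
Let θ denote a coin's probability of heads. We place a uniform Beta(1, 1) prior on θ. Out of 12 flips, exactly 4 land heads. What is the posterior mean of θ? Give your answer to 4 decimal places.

Posterior mean ≈ 0.3571

The binomial likelihood is conjugate to the Beta prior: with 4 successes and 8 failures, the posterior is Beta(1+4, 1+8) = Beta(5, 9).
Posterior mean = α/(α+β) = 5/14 = 0.3571.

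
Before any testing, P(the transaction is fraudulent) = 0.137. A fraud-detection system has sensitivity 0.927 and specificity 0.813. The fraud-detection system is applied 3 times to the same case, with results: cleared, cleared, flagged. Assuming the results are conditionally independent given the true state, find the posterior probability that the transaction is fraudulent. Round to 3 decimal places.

Posterior P(H) ≈ 0.006

Let H be the event that the transaction is fraudulent; start with P(H) = 0.137. P('flagged'|H) = 0.927, P('flagged'|¬H) = 0.187.
Update on result 1 ('cleared'): P(H) ← 0.073·0.1370 / (0.073·0.1370 + 0.813·0.8630) = 0.010001/0.71162 = 0.0141.
Update on result 2 ('cleared'): P(H) ← 0.073·0.0141 / (0.073·0.0141 + 0.813·0.9859) = 0.0010259/0.80260 = 0.0013.
Update on result 3 ('flagged'): P(H) ← 0.927·0.0013 / (0.927·0.0013 + 0.187·0.9987) = 0.0011849/0.18795 = 0.0063.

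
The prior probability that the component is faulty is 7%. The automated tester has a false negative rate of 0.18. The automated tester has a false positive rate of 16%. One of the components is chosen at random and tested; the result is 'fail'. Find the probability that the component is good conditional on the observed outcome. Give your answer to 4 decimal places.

Let H be the event that the component is faulty. P(H) = 0.07, so P(¬H) = 0.93. With E the 'fail' result, P(E|H) = 0.82 and P(E|¬H) = 0.16.
P(E) = 0.82·0.07 + 0.16·0.93 = 0.057400 + 0.14880 = 0.20620.
By Bayes' theorem, P(H|E) = 0.057400 / 0.20620 = 0.2784. Hence P(¬H|E) = 1 − 0.2784 = 0.7216.

P(¬H | E) ≈ 0.7216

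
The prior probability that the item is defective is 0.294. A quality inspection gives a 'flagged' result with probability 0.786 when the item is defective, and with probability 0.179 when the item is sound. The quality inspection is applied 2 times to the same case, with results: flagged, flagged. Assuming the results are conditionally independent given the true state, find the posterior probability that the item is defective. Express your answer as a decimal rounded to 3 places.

Let H be the event that the item is defective; start with P(H) = 0.294. P('flagged'|H) = 0.786, P('flagged'|¬H) = 0.179.
Update on result 1 ('flagged'): P(H) ← 0.786·0.2940 / (0.786·0.2940 + 0.179·0.7060) = 0.23108/0.35746 = 0.6465.
Update on result 2 ('flagged'): P(H) ← 0.786·0.6465 / (0.786·0.6465 + 0.179·0.3535) = 0.50812/0.57140 = 0.8893.

Posterior P(H) ≈ 0.889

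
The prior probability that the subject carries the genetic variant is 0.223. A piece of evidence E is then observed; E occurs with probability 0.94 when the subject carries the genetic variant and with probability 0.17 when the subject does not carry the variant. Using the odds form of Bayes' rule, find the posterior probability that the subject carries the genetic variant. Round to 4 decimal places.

Posterior probability ≈ 0.6134

Prior odds = 0.223/(1−0.223) = 0.28700.
Likelihood ratio for E = 0.94/0.17 = 5.5294.
Posterior odds = prior odds × LR = 1.5869.
Posterior probability = odds/(1+odds) = 1.5869/2.5869 = 0.6134.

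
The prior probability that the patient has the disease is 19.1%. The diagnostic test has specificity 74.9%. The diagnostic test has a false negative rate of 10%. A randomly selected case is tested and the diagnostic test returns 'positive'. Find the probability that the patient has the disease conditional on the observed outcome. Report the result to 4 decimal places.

Let H be the event that the patient has the disease. P(H) = 0.191, so P(¬H) = 0.809. With E the 'positive' result, P(E|H) = 0.9 and P(E|¬H) = 0.251.
P(E) = 0.9·0.191 + 0.251·0.809 = 0.17190 + 0.20306 = 0.37496.
By Bayes' theorem, P(H|E) = 0.17190 / 0.37496 = 0.4585.

P(H | E) ≈ 0.4585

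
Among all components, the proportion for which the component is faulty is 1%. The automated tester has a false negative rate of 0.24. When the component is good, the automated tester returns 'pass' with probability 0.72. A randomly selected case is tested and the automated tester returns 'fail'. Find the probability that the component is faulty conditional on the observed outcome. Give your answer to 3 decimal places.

Write H for 'the component is faulty'. Prior odds H:¬H = 0.01/0.99 = 0.010101. For the 'fail' outcome, the likelihood ratio is 0.76/0.28 = 2.7143.
Posterior odds = 0.010101 × 2.7143 = 0.027417, so P(H|E) = 0.027417/(1+0.027417) = 0.027.

P(H | E) ≈ 0.027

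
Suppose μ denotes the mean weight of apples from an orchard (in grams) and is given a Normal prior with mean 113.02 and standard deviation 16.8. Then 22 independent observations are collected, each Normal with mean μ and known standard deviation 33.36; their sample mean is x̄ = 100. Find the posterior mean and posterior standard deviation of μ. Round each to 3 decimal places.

With known σ, the Normal prior is conjugate. Weight on the data is w = (n/σ²)/(n/σ² + 1/τ₀²) = 0.0197684/(0.0197684+0.00354308) = 0.84801.
Posterior mean = w·x̄ + (1−w)·μ₀ = 0.84801·100 + 0.15199·113.02 = 101.979. Posterior variance = 1/(0.0197684+0.00354308) = 42.8974, so SD = 6.550.

Posterior mean ≈ 101.979; posterior SD ≈ 6.550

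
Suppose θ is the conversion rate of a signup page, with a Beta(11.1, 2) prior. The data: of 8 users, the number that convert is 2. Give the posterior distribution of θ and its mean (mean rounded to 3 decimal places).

Observing 2 successes and 6 failures updates Beta(11.1, 2) by adding the success and failure counts to the two shape parameters: α = 11.1+2 = 13.1, β = 2+6 = 8.
Posterior mean = α/(α+β) = 13.1/21.1 = 0.621.

Posterior: Beta(13.1, 8); mean ≈ 0.621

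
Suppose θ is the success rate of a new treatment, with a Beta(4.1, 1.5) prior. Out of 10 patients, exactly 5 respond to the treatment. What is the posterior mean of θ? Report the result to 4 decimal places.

Posterior mean ≈ 0.5833

Observing 5 successes and 5 failures updates Beta(4.1, 1.5) by adding the success and failure counts to the two shape parameters: α = 4.1+5 = 9.1, β = 1.5+5 = 6.5.
Posterior mean = α/(α+β) = 9.1/15.6 = 0.5833.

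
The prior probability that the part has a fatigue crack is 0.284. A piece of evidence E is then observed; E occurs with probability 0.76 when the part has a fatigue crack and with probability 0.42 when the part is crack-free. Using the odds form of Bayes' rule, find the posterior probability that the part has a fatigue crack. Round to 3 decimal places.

Posterior probability ≈ 0.418

Prior odds = 0.284/(1−0.284) = 0.39665. In log-odds, ln(0.39665) = -0.92471.
Add log likelihood ratio: ln(1.8095) = 0.59306.
Posterior log-odds = -0.33164, so posterior odds = exp(-0.33164) = 0.71774. Converting, P(H|E) = 0.71774/1.7177 = 0.418.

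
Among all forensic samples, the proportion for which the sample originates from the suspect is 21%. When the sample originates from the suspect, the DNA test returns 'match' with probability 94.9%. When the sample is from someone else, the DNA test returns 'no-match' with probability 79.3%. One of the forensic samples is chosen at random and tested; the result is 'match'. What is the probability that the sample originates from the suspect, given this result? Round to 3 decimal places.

P(H | E) ≈ 0.549

Let H be the event that the sample originates from the suspect. P(H) = 0.21, so P(¬H) = 0.79. With E the 'match' result, P(E|H) = 0.949 and P(E|¬H) = 0.207.
P(E) = 0.949·0.21 + 0.207·0.79 = 0.19929 + 0.16353 = 0.36282.
By Bayes' theorem, P(H|E) = 0.19929 / 0.36282 = 0.549.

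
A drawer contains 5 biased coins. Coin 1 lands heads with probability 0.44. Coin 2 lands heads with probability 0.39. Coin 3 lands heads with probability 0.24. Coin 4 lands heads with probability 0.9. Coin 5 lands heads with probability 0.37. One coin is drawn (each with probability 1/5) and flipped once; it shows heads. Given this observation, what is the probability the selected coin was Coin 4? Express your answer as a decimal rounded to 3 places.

Posterior probability ≈ 0.385

P(heads|C1) = 0.44; P(heads|C2) = 0.39; P(heads|C3) = 0.24; P(heads|C4) = 0.9; P(heads|C5) = 0.37.
Prior × likelihood for each source: 0.2·0.44=0.08800, 0.2·0.39=0.07800, 0.2·0.24=0.04800, 0.2·0.9=0.1800, 0.2·0.37=0.07400. Summing gives P(heads) = 0.46800.
P(Coin 4 | heads) = 0.1800 / 0.46800 = 0.385.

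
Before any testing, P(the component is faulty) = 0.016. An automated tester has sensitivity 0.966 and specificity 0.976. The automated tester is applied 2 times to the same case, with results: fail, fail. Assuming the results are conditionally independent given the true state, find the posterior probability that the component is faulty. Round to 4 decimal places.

Posterior P(H) ≈ 0.9634

Let H be the event that the component is faulty; start with P(H) = 0.016. P('fail'|H) = 0.966, P('fail'|¬H) = 0.024.
Update on result 1 ('fail'): P(H) ← 0.966·0.0160 / (0.966·0.0160 + 0.024·0.9840) = 0.015456/0.039072 = 0.3956.
Update on result 2 ('fail'): P(H) ← 0.966·0.3956 / (0.966·0.3956 + 0.024·0.6044) = 0.38213/0.39663 = 0.9634.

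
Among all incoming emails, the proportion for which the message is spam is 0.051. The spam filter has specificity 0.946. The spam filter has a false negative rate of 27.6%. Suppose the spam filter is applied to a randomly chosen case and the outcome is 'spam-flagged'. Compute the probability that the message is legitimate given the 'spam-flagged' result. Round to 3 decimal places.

Write H for 'the message is spam'. Prior odds H:¬H = 0.051/0.949 = 0.053741. For the 'spam-flagged' outcome, the likelihood ratio is 0.724/0.054 = 13.407.
Posterior odds = 0.053741 × 13.407 = 0.72052, so P(H|E) = 0.72052/(1+0.72052) = 0.419. Then P(¬H|E) = 1 − 0.419 = 0.581.

P(¬H | E) ≈ 0.581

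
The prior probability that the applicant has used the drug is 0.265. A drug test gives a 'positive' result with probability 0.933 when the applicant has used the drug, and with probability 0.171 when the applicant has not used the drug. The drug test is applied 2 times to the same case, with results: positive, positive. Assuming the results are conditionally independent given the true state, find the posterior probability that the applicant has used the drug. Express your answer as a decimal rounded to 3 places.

With H the event that the applicant has used the drug, the joint likelihood of the observed sequence is P(data|H) = 0.933·0.933 = 0.87049 and P(data|¬H) = 0.171·0.171 = 0.029241.
Bayes: P(H|data) = 0.265·0.87049 / (0.265·0.87049 + 0.735·0.029241) = 0.23068/0.25217 = 0.9148.

Posterior P(H) ≈ 0.915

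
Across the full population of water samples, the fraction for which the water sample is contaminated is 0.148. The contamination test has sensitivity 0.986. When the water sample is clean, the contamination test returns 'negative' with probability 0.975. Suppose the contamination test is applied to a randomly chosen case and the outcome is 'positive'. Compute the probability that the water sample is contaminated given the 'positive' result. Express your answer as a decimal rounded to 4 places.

Let H be the event that the water sample is contaminated. P(H) = 0.148, so P(¬H) = 0.852. With E the 'positive' result, P(E|H) = 0.986 and P(E|¬H) = 0.025.
P(E) = 0.986·0.148 + 0.025·0.852 = 0.14593 + 0.021300 = 0.16723.
By Bayes' theorem, P(H|E) = 0.14593 / 0.16723 = 0.8726.

P(H | E) ≈ 0.8726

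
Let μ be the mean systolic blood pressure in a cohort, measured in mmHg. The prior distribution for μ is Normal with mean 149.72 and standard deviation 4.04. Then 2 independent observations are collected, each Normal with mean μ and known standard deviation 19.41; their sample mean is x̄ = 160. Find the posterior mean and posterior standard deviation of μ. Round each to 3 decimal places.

Prior precision 1/τ₀² = 1/4.04² = 0.0612685; data precision n/σ² = 2/19.41² = 0.00530859.
Posterior precision = 0.0612685 + 0.00530859 = 0.0665771, giving posterior SD = 1/√0.0665771 = 3.876.
Posterior mean = (0.0612685·149.72 + 0.00530859·160) / 0.0665771 = 150.540.

Posterior mean ≈ 150.540; posterior SD ≈ 3.876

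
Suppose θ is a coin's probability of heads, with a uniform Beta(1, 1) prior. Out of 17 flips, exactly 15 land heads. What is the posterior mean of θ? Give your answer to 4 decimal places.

Posterior mean ≈ 0.8421

The binomial likelihood is conjugate to the Beta prior: with 15 successes and 2 failures, the posterior is Beta(1+15, 1+2) = Beta(16, 3).
E[θ | data] = 16/(16+3) = 0.8421.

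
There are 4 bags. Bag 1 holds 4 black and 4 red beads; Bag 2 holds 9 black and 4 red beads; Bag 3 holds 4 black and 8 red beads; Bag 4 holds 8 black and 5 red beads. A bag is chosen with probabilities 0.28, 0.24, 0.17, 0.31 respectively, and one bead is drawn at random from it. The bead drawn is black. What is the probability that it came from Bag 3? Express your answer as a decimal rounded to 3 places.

P(black|Bag 1) = 0.5; P(black|Bag 2) = 0.6923; P(black|Bag 3) = 0.3333; P(black|Bag 4) = 0.6154.
Prior × likelihood for each source: 0.28·0.5=0.1400, 0.24·0.6923=0.1662, 0.17·0.3333=0.05667, 0.31·0.6154=0.1908. Summing gives P(black) = 0.55359.
P(Bag 3 | black) = 0.05667 / 0.55359 = 0.102.

Posterior probability ≈ 0.102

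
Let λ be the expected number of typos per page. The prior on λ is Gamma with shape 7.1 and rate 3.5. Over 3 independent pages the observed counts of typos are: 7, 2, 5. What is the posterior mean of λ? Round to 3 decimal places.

Posterior mean ≈ 3.246

The Poisson likelihood adds the total count to the shape and the number of exposure periods to the rate. Here ∑xᵢ = 14 and n = 3, so shape 7.1→21.1 and rate 3.5→6.5.
Posterior mean = shape/rate = 21.1/6.5 = 3.246.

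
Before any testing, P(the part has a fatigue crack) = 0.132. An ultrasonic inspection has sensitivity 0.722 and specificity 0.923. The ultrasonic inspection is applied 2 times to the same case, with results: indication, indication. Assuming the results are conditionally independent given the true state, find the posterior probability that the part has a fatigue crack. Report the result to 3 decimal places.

Let H be the event that the part has a fatigue crack; start with P(H) = 0.132. P('indication'|H) = 0.722, P('indication'|¬H) = 0.077.
Update on result 1 ('indication'): P(H) ← 0.722·0.1320 / (0.722·0.1320 + 0.077·0.8680) = 0.095304/0.16214 = 0.5878.
Update on result 2 ('indication'): P(H) ← 0.722·0.5878 / (0.722·0.5878 + 0.077·0.4122) = 0.42438/0.45612 = 0.9304.

Posterior P(H) ≈ 0.930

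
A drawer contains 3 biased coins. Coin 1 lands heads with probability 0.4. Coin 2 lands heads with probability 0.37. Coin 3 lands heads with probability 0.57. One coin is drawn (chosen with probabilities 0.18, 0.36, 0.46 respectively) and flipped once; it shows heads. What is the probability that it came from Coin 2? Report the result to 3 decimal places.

Tabulate prior·likelihood by source: [1] prior 0.18, lik 0.4, product 0.07200; [2] prior 0.36, lik 0.37, product 0.1332; [3] prior 0.46, lik 0.57, product 0.2622.
Normalizing constant = 0.46740; the posterior for Coin 2 is its product over the sum, 0.1332/0.46740 = 0.285.

Posterior probability ≈ 0.285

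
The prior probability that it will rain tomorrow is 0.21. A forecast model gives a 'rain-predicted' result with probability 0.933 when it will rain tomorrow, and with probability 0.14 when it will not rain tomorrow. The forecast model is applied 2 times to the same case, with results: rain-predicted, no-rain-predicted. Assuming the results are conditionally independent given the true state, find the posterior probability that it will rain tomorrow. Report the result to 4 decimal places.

With H the event that it will rain tomorrow, the joint likelihood of the observed sequence is P(data|H) = 0.933·0.067 = 0.062511 and P(data|¬H) = 0.14·0.86 = 0.12040.
Bayes: P(H|data) = 0.21·0.062511 / (0.21·0.062511 + 0.79·0.12040) = 0.013127/0.10824 = 0.1213.

Posterior P(H) ≈ 0.1213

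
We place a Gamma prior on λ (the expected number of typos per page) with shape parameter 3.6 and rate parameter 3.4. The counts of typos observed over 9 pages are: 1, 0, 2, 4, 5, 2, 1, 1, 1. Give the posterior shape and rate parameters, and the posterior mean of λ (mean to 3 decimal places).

The Poisson likelihood adds the total count to the shape and the number of exposure periods to the rate. Here ∑xᵢ = 17 and n = 9, so shape 3.6→20.6 and rate 3.4→12.4.
E[λ | data] = 20.6/12.4 = 1.661.

Posterior: Gamma(shape=20.6, rate=12.4); mean ≈ 1.661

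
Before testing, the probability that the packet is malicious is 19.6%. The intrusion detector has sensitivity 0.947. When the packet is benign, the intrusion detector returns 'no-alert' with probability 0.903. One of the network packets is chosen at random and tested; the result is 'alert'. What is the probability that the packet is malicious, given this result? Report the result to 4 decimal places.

Let H be the event that the packet is malicious. P(H) = 0.196, so P(¬H) = 0.804. With E the 'alert' result, P(E|H) = 0.947 and P(E|¬H) = 0.097.
P(E) = 0.947·0.196 + 0.097·0.804 = 0.18561 + 0.077988 = 0.26360.
By Bayes' theorem, P(H|E) = 0.18561 / 0.26360 = 0.7041.

P(H | E) ≈ 0.7041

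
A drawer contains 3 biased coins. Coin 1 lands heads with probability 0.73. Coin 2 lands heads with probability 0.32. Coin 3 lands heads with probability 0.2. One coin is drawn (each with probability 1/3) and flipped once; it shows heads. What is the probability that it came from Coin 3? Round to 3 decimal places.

Posterior probability ≈ 0.160

Tabulate prior·likelihood by source: [1] prior 0.333333, lik 0.73, product 0.2433; [2] prior 0.333333, lik 0.32, product 0.1067; [3] prior 0.333333, lik 0.2, product 0.06667.
Normalizing constant = 0.41667; the posterior for Coin 3 is its product over the sum, 0.06667/0.41667 = 0.160.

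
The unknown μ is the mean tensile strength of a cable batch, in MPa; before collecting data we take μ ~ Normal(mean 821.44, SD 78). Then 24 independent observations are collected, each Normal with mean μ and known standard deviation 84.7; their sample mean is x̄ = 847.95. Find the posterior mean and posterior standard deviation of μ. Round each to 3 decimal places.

Posterior mean ≈ 846.709; posterior SD ≈ 16.880

With known σ, the Normal prior is conjugate. Weight on the data is w = (n/σ²)/(n/σ² + 1/τ₀²) = 0.00334537/(0.00334537+0.00016437) = 0.95317.
Posterior mean = w·x̄ + (1−w)·μ₀ = 0.95317·847.95 + 0.046831·821.44 = 846.709. Posterior variance = 1/(0.00334537+0.00016437) = 284.922, so SD = 16.880.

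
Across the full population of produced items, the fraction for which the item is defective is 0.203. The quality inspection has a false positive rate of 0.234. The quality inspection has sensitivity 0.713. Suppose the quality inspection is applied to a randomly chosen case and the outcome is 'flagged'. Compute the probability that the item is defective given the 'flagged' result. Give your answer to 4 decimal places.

P(H | E) ≈ 0.4370

Write H for 'the item is defective'. Prior odds H:¬H = 0.203/0.797 = 0.25471. For the 'flagged' outcome, the likelihood ratio is 0.713/0.234 = 3.0470.
Posterior odds = 0.25471 × 3.0470 = 0.77609, so P(H|E) = 0.77609/(1+0.77609) = 0.4370.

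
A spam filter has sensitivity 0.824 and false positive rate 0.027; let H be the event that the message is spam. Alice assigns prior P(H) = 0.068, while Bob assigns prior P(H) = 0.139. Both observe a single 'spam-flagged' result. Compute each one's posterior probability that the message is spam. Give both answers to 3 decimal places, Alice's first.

Alice: 0.690; Bob: 0.831

The likelihood ratio for a 'spam-flagged' result is 0.824/0.027 = 30.519.
Alice: prior odds 0.068/0.932 = 0.072961; posterior odds 2.2267; posterior probability 0.690.
Bob: prior odds 0.139/0.861 = 0.16144; posterior odds 4.9269; posterior probability 0.831.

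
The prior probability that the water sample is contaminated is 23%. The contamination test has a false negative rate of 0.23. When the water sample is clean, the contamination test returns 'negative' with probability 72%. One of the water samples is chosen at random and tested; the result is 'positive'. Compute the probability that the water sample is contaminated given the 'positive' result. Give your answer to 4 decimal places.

Write H for 'the water sample is contaminated'. Prior odds H:¬H = 0.23/0.77 = 0.29870. For the 'positive' outcome, the likelihood ratio is 0.77/0.28 = 2.7500.
Posterior odds = 0.29870 × 2.7500 = 0.82143, so P(H|E) = 0.82143/(1+0.82143) = 0.4510.

P(H | E) ≈ 0.4510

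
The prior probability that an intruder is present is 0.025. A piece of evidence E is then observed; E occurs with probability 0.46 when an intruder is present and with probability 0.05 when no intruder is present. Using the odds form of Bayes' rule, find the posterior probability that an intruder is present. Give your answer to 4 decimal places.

Posterior probability ≈ 0.1909

Prior odds = 0.025/(1−0.025) = 0.025641. In log-odds, ln(0.025641) = -3.6636.
Add log likelihood ratio: ln(9.2000) = 2.2192.
Posterior log-odds = -1.4444, so posterior odds = exp(-1.4444) = 0.23590. Converting, P(H|E) = 0.23590/1.2359 = 0.1909.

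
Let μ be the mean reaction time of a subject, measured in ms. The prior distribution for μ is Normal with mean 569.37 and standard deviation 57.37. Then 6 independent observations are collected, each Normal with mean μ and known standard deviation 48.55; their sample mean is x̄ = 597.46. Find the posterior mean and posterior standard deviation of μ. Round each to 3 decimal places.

Posterior mean ≈ 594.465; posterior SD ≈ 18.734

With known σ, the Normal prior is conjugate. Weight on the data is w = (n/σ²)/(n/σ² + 1/τ₀²) = 0.00254550/(0.00254550+0.00030383) = 0.89337.
Posterior mean = w·x̄ + (1−w)·μ₀ = 0.89337·597.46 + 0.10663·569.37 = 594.465. Posterior variance = 1/(0.00254550+0.00030383) = 350.960, so SD = 18.734.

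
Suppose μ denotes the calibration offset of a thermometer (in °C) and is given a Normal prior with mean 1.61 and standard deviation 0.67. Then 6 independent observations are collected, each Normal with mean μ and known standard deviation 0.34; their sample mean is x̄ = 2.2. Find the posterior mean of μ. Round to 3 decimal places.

Posterior mean ≈ 2.176

With known σ, the Normal prior is conjugate. Weight on the data is w = (n/σ²)/(n/σ² + 1/τ₀²) = 51.9031/(51.9031+2.22767) = 0.95885.
Posterior mean = w·x̄ + (1−w)·μ₀ = 0.95885·2.2 + 0.041153·1.61 = 2.176.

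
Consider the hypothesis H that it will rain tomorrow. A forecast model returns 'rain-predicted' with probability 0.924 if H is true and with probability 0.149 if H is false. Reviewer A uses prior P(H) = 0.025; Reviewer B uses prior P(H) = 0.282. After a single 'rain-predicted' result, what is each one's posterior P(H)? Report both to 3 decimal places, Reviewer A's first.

Reviewer A: 0.137; Reviewer B: 0.709

P('+'|H) = 0.924, P('+'|¬H) = 0.149.
Reviewer A: numerator 0.924·0.025 = 0.023100; evidence = 0.023100+0.149·0.975 = 0.16837; posterior = 0.137.
Reviewer B: numerator 0.924·0.282 = 0.26057; evidence = 0.26057+0.149·0.718 = 0.36755; posterior = 0.709.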